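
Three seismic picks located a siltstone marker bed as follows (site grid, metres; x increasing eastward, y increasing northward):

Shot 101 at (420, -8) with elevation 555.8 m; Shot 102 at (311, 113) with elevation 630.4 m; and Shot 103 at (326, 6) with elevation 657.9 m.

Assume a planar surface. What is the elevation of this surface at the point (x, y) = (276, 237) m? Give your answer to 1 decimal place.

Let the plane be z = a·x + b·y + c.
Shot 102−Shot 101: −109a + 121b = 74.6;  Shot 103−Shot 101: −94a + 14b = 102.1.
Solving gives a = −1.14843, b = −0.41800.
Then c = 555.8 − a·420 − b·-8 = 1034.79.
At (276, 237): z = −317.0 − 99.1 + 1034.79 = 618.8 m.

618.8 m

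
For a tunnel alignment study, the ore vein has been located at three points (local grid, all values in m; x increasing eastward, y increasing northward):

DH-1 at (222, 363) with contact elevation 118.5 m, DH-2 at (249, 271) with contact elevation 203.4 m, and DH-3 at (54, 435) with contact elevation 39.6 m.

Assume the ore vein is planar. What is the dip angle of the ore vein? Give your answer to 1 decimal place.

Two edge vectors: DH-1→DH-2 = (27, -92, 84.9), DH-1→DH-3 = (-168, 72, -78.9).
Normal n = (DH-1→DH-2) × (DH-1→DH-3) = (1146, -12132.9, -13512).
So ∂z/∂x = −n_x/n_z = 0.08481 and ∂z/∂y = −n_y/n_z = −0.89794.
Gradient magnitude |∇z| = √(a² + b²) = √(0.00719 + 0.80629) = 0.90193.
True dip = arctan(0.90193) = 42.0°, dipping toward N (azimuth ≈ 355°).

42.0°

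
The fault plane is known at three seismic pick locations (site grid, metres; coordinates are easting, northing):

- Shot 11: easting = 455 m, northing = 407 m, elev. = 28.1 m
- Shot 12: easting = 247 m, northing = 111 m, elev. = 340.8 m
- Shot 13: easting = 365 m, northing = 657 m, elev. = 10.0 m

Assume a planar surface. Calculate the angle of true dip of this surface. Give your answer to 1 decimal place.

45.3°

Two edge vectors: Shot 11→Shot 12 = (-208, -296, 312.7), Shot 11→Shot 13 = (-90, 250, -18.1).
Normal n = (Shot 11→Shot 12) × (Shot 11→Shot 13) = (-72817.4, -31907.8, -78640).
So ∂z/∂easting = −n_x/n_z = −0.92596 and ∂z/∂northing = −n_y/n_z = −0.40575.
Gradient magnitude |∇z| = √(a² + b²) = √(0.85740 + 0.16463) = 1.01095.
True dip = arctan(1.01095) = 45.3°, dipping toward ENE (azimuth ≈ 066°).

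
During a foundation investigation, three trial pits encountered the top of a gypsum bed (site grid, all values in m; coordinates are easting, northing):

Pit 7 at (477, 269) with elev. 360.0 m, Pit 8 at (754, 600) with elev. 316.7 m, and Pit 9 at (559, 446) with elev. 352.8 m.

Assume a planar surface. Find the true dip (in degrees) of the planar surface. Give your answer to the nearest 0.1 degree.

14.1°

Let the plane be z = a·easting + b·northing + c.
Pit 8−Pit 7: 277a + 331b = −43.3;  Pit 9−Pit 7: 82a + 177b = −7.2.
Solving gives a = −0.24128, b = 0.07110.
Gradient magnitude |∇z| = √(a² + b²) = √(0.05822 + 0.00506) = 0.25154.
True dip = arctan(0.25154) = 14.1°, dipping toward ESE (azimuth ≈ 106°).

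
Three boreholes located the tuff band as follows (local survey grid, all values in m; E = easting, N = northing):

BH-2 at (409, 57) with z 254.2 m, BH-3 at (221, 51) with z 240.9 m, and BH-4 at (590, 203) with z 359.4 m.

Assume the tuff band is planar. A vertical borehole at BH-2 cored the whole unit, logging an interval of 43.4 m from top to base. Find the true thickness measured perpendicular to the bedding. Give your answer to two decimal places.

36.21 m

Let the plane be z = a·E + b·N + c.
BH-3−BH-2: −188a − 6b = −13.3;  BH-4−BH-2: 181a + 146b = 105.2.
Solving gives a = 0.04972, b = 0.65891.
|∇z| = √(a²+b²) = 0.66079, so dip δ = arctan(0.66079) = 33.46°.
True thickness = vertical thickness × cos δ = 43.4 × cos 33.46° = 36.21 m.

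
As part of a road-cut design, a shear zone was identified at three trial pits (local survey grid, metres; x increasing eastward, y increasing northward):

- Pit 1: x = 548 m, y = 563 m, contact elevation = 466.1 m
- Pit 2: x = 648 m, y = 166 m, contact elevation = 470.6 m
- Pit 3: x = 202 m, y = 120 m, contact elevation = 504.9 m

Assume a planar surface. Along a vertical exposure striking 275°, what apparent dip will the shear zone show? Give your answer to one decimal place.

4.1°

Let the plane be z = a·x + b·y + c.
Pit 2−Pit 1: 100a − 397b = 4.5;  Pit 3−Pit 1: −346a − 443b = 38.8.
Solving gives a = −0.07382, b = −0.02993.
Unit vector along 275° is (sin 275°, cos 275°) = (-0.9962, 0.0872).
Slope in that direction = a·(-0.9962) + b·(0.0872) = 0.07093.
Apparent dip = arctan|0.07093| = 4.1° (true dip is 4.6°, so apparent ≤ true as expected).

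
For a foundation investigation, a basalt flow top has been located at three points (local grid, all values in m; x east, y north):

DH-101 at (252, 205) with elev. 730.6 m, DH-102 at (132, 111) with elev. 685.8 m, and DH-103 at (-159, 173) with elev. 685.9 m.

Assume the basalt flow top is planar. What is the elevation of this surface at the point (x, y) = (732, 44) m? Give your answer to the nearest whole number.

708 m

Let the plane be z = a·x + b·y + c.
DH-102−DH-101: −120a − 94b = −44.8;  DH-103−DH-101: −411a − 32b = −44.7.
Solving gives a = 0.07956, b = 0.37503.
Then c = 730.6 − a·252 − b·205 = 633.67.
At (732, 44): z = 58.2 + 16.5 + 633.67 = 708.4 m.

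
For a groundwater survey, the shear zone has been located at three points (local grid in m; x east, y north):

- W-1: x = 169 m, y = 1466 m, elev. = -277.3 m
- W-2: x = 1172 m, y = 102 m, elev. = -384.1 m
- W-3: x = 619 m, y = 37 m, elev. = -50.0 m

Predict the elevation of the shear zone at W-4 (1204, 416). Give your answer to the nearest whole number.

Two edge vectors: W-1→W-2 = (1003, -1364, -106.8), W-1→W-3 = (450, -1429, 227.3).
Normal n = (W-1→W-2) × (W-1→W-3) = (-462654.4, -276041.9, -819487).
So ∂z/∂x = −n_x/n_z = −0.56457 and ∂z/∂y = −n_y/n_z = −0.33685.
Intercept c from W-1: -277.3 + 95.41 + 493.82 = 311.93.
At (1204, 416): z = −679.7 − 140.1 + 311.93 = -507.9 m.

-508 m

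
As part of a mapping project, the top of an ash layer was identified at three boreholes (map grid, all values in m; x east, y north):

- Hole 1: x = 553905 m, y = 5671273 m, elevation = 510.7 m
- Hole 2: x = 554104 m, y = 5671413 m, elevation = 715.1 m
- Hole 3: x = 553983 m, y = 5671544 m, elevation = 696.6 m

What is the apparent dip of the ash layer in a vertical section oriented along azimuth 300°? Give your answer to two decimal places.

19.12°

Two edge vectors: Hole 1→Hole 2 = (199, 140, 204.4), Hole 1→Hole 3 = (78, 271, 185.9).
Normal n = (Hole 1→Hole 2) × (Hole 1→Hole 3) = (-29366.4, -21050.9, 43009).
So ∂z/∂x = −n_x/n_z = 0.68280 and ∂z/∂y = −n_y/n_z = 0.48945.
Unit vector along 300° is (sin 300°, cos 300°) = (-0.8660, 0.5000).
Slope in that direction = a·(-0.8660) + b·(0.5000) = −0.34659.
Apparent dip = arctan|0.34659| = 19.12° (true dip is 40.0°, so apparent ≤ true as expected).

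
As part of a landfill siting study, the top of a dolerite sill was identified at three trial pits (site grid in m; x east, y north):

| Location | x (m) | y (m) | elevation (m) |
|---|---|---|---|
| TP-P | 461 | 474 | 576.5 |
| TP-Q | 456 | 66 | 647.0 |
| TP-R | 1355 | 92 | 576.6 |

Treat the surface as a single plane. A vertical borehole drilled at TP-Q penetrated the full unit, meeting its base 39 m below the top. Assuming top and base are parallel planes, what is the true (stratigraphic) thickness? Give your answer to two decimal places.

38.34 m

Two edge vectors: TP-P→TP-Q = (-5, -408, 70.5), TP-P→TP-R = (894, -382, 0.1).
Normal n = (TP-P→TP-Q) × (TP-P→TP-R) = (26890.2, 63027.5, 366662).
So ∂z/∂x = −n_x/n_z = −0.07334 and ∂z/∂y = −n_y/n_z = −0.17190.
|∇z| = √(a²+b²) = 0.18689, so dip δ = arctan(0.18689) = 10.59°.
True thickness = vertical thickness × cos δ = 39 × cos 10.59° = 38.34 m.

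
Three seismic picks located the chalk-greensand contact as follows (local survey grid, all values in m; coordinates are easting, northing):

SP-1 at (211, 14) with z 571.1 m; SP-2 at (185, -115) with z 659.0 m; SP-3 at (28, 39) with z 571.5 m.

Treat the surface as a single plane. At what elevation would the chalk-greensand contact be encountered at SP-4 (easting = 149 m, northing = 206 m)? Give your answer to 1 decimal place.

449.6 m

Let the plane be z = a·easting + b·northing + c.
SP-2−SP-1: −26a − 129b = 87.9;  SP-3−SP-1: −183a + 25b = 0.4.
Solving gives a = −0.09272, b = −0.66271.
Then c = 571.1 − a·211 − b·14 = 599.94.
At (149, 206): z = −13.8 − 136.5 + 599.94 = 449.6 m.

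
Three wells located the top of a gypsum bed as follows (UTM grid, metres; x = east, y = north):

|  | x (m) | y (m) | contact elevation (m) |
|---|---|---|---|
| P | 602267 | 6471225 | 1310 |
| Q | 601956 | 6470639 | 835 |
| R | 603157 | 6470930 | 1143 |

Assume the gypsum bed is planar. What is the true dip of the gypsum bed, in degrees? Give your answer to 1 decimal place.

Let the plane be z = a·x + b·y + c.
Q−P: −311a − 586b = −475;  R−P: 890a − 295b = −167.
Solving gives a = 0.06891, b = 0.77401.
Gradient magnitude |∇z| = √(a² + b²) = √(0.00475 + 0.59909) = 0.77707.
True dip = arctan(0.77707) = 37.8°, dipping toward S (azimuth ≈ 185°).

37.8°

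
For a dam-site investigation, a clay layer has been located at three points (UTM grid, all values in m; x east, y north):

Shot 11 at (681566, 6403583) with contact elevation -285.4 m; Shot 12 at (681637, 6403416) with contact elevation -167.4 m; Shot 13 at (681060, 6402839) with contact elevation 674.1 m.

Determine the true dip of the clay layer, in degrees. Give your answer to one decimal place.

Two edge vectors: Shot 11→Shot 12 = (71, -167, 118), Shot 11→Shot 13 = (-506, -744, 959.5).
Normal n = (Shot 11→Shot 12) × (Shot 11→Shot 13) = (-72444.5, -127832.5, -137326).
So ∂z/∂x = −n_x/n_z = −0.52754 and ∂z/∂y = −n_y/n_z = −0.93087.
Gradient magnitude |∇z| = √(a² + b²) = √(0.27829 + 0.86652) = 1.06996.
True dip = arctan(1.06996) = 46.9°, dipping toward NNE (azimuth ≈ 030°).

46.9°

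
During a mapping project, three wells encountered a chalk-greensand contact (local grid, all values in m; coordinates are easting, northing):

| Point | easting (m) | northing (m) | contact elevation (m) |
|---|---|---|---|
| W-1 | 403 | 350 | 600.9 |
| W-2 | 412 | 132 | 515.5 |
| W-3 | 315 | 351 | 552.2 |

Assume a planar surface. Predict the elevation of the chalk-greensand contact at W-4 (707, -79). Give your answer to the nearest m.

Two edge vectors: W-1→W-2 = (9, -218, -85.4), W-1→W-3 = (-88, 1, -48.7).
Normal n = (W-1→W-2) × (W-1→W-3) = (10702, 7953.5, -19175).
So ∂z/∂easting = −n_x/n_z = 0.55812 and ∂z/∂northing = −n_y/n_z = 0.41478.
Intercept c from W-1: 600.9 − 224.92 − 145.17 = 230.80.
At (707, -79): z = 394.6 − 32.8 + 230.80 = 592.6 m.

593 m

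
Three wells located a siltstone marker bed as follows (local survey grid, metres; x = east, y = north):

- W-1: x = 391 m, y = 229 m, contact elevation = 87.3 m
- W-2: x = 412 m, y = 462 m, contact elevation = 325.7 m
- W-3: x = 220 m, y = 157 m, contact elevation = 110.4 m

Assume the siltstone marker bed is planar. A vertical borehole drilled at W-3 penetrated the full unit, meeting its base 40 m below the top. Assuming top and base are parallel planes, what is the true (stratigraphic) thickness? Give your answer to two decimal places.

Two edge vectors: W-1→W-2 = (21, 233, 238.4), W-1→W-3 = (-171, -72, 23.1).
Normal n = (W-1→W-2) × (W-1→W-3) = (22547.1, -41251.5, 38331).
So ∂z/∂x = −n_x/n_z = −0.58822 and ∂z/∂y = −n_y/n_z = 1.07619.
|∇z| = √(a²+b²) = 1.22646, so dip δ = arctan(1.22646) = 50.81°.
True thickness = vertical thickness × cos δ = 40 × cos 50.81° = 25.28 m.

25.28 m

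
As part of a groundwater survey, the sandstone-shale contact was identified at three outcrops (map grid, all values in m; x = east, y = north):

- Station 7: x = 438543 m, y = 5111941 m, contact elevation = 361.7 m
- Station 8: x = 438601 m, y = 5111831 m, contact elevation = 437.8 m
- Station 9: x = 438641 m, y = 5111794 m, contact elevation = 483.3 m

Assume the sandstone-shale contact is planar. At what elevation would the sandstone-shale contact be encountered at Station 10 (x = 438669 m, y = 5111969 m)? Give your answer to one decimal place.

Two edge vectors: Station 7→Station 8 = (58, -110, 76.1), Station 7→Station 9 = (98, -147, 121.6).
Normal n = (Station 7→Station 8) × (Station 7→Station 9) = (-2189.3, 405, 2254).
So ∂z/∂x = −n_x/n_z = 0.971295475 and ∂z/∂y = −n_y/n_z = −0.179680568.
Intercept c from Station 7: 361.7 − 425954.83 + 918516.46 = 492923.33.
At (438669, 5111969): z = 426077.2 − 918521.5 + 492923.33 = 479.1 m.

479.1 m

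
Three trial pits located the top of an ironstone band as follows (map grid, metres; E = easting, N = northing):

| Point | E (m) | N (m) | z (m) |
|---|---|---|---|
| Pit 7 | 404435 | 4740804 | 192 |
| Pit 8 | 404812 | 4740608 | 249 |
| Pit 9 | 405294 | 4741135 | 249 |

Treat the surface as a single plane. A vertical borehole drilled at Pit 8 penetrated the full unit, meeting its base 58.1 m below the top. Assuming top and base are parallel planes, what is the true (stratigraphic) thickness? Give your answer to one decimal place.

Let the plane be z = a·E + b·N + c.
Pit 8−Pit 7: 377a − 196b = 57;  Pit 9−Pit 7: 859a + 331b = 57.
Solving gives a = 0.10247, b = −0.09372.
|∇z| = √(a²+b²) = 0.13886, so dip δ = arctan(0.13886) = 7.91°.
True thickness = vertical thickness × cos δ = 58.1 × cos 7.91° = 57.5 m.

57.5 m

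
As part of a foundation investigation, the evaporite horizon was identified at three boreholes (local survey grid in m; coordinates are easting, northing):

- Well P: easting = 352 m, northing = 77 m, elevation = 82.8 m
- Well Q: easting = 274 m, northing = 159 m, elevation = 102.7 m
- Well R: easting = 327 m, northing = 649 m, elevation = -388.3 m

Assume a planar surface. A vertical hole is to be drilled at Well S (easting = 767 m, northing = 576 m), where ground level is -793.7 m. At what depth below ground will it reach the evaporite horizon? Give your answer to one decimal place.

47.7 m

Two edge vectors: Well P→Well Q = (-78, 82, 19.9), Well P→Well R = (-25, 572, -471.1).
Normal n = (Well P→Well Q) × (Well P→Well R) = (-50013, -37243.3, -42566).
So ∂z/∂easting = −n_x/n_z = −1.17495 and ∂z/∂northing = −n_y/n_z = −0.87495.
Intercept c from Well P: 82.8 + 413.58 + 67.37 = 563.75.
At (767, 576): z_contact = −901.19 − 503.97 + 563.75 = -841.41 m.
Depth below ground = -793.7 − (-841.41) = 47.7 m.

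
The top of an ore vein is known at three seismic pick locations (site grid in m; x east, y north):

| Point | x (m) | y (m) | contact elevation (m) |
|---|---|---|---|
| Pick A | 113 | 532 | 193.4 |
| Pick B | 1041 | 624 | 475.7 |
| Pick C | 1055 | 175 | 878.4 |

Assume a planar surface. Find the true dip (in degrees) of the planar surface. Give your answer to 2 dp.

Two edge vectors: Pick A→Pick B = (928, 92, 282.3), Pick A→Pick C = (942, -357, 685).
Normal n = (Pick A→Pick B) × (Pick A→Pick C) = (163801.1, -369753.4, -417960).
So ∂z/∂x = −n_x/n_z = 0.39191 and ∂z/∂y = −n_y/n_z = −0.88466.
Gradient magnitude |∇z| = √(a² + b²) = √(0.15359 + 0.78263) = 0.96758.
True dip = arctan(0.96758) = 44.06°, dipping toward NNW (azimuth ≈ 336°).

44.06°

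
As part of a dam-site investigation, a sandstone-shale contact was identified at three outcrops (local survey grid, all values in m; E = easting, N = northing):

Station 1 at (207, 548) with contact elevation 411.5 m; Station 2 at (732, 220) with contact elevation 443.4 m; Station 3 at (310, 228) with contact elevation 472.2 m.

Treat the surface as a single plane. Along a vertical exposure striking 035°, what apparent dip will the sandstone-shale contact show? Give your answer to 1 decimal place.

12.2°

Two edge vectors: Station 1→Station 2 = (525, -328, 31.9), Station 1→Station 3 = (103, -320, 60.7).
Normal n = (Station 1→Station 2) × (Station 1→Station 3) = (-9701.6, -28581.8, -134216).
So ∂z/∂E = −n_x/n_z = −0.07228 and ∂z/∂N = −n_y/n_z = −0.21295.
Unit vector along 035° is (sin 35°, cos 35°) = (0.5736, 0.8192).
Slope in that direction = a·(0.5736) + b·(0.8192) = −0.21590.
Apparent dip = arctan|0.21590| = 12.2° (true dip is 12.7°, so apparent ≤ true as expected).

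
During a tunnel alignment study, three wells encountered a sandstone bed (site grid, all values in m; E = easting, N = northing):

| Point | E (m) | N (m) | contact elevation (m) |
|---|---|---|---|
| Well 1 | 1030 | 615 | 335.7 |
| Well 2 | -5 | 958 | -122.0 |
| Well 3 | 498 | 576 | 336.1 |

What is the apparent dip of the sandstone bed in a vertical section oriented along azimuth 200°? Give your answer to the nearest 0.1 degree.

45.0°

Two edge vectors: Well 1→Well 2 = (-1035, 343, -457.7), Well 1→Well 3 = (-532, -39, 0.4).
Normal n = (Well 1→Well 2) × (Well 1→Well 3) = (-17713.1, 243910.4, 222841).
So ∂z/∂E = −n_x/n_z = 0.07949 and ∂z/∂N = −n_y/n_z = −1.09455.
Unit vector along 200° is (sin 200°, cos 200°) = (-0.3420, -0.9397).
Slope in that direction = a·(-0.3420) + b·(-0.9397) = 1.00135.
Apparent dip = arctan|1.00135| = 45.0° (true dip is 47.7°, so apparent ≤ true as expected).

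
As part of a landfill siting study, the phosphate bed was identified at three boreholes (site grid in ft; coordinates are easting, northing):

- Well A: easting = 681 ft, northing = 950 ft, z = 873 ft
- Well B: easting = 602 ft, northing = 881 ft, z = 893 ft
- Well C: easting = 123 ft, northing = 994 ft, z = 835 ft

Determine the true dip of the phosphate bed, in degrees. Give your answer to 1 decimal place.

Two edge vectors: Well A→Well B = (-79, -69, 20), Well A→Well C = (-558, 44, -38).
Normal n = (Well A→Well B) × (Well A→Well C) = (1742, -14162, -41978).
So ∂z/∂easting = −n_x/n_z = 0.04150 and ∂z/∂northing = −n_y/n_z = −0.33737.
Gradient magnitude |∇z| = √(a² + b²) = √(0.00172 + 0.11382) = 0.33991.
True dip = arctan(0.33991) = 18.8°, dipping toward N (azimuth ≈ 353°).

18.8°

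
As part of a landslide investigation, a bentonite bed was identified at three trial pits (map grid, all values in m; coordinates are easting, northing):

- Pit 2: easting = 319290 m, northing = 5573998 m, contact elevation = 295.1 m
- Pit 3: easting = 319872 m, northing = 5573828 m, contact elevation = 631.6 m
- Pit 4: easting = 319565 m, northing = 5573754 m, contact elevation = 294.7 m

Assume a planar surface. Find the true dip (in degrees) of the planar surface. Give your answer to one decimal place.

Two edge vectors: Pit 2→Pit 3 = (582, -170, 336.5), Pit 2→Pit 4 = (275, -244, -0.4).
Normal n = (Pit 2→Pit 3) × (Pit 2→Pit 4) = (82174, 92770.3, -95258).
So ∂z/∂easting = −n_x/n_z = 0.86265 and ∂z/∂northing = −n_y/n_z = 0.97388.
Gradient magnitude |∇z| = √(a² + b²) = √(0.74416 + 0.94845) = 1.30100.
True dip = arctan(1.30100) = 52.5°, dipping toward SW (azimuth ≈ 222°).

52.5°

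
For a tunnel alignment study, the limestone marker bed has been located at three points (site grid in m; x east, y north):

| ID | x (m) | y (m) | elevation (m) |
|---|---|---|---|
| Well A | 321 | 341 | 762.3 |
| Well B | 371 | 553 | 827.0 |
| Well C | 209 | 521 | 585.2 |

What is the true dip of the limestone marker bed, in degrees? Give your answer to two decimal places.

Two edge vectors: Well A→Well B = (50, 212, 64.7), Well A→Well C = (-112, 180, -177.1).
Normal n = (Well A→Well B) × (Well A→Well C) = (-49191.2, 1608.6, 32744).
So ∂z/∂x = −n_x/n_z = 1.50230 and ∂z/∂y = −n_y/n_z = −0.04913.
Gradient magnitude |∇z| = √(a² + b²) = √(2.25690 + 0.00241) = 1.50310.
True dip = arctan(1.50310) = 56.36°, dipping toward W (azimuth ≈ 272°).

56.36°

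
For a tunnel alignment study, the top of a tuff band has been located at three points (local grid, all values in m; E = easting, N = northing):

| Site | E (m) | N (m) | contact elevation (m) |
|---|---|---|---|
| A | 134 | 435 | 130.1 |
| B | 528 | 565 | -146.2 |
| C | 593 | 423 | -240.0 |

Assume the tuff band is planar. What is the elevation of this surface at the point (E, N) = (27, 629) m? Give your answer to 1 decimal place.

272.8 m

Two edge vectors: A→B = (394, 130, -276.3), A→C = (459, -12, -370.1).
Normal n = (A→B) × (A→C) = (-51428.6, 18997.7, -64398).
So ∂z/∂E = −n_x/n_z = −0.79861 and ∂z/∂N = −n_y/n_z = 0.29500.
Intercept c from A: 130.1 + 107.01 − 128.33 = 108.79.
At (27, 629): z = −21.6 + 185.6 + 108.79 = 272.8 m.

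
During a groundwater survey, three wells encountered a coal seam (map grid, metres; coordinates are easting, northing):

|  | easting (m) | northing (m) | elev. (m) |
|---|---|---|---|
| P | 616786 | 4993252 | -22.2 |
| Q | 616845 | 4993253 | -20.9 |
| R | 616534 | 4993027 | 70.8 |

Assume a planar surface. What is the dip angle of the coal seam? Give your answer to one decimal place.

24.1°

Let the plane be z = a·easting + b·northing + c.
Q−P: 59a + 1b = 1.3;  R−P: −252a − 225b = 93.
Solving gives a = 0.02960, b = −0.44649.
Gradient magnitude |∇z| = √(a² + b²) = √(0.00088 + 0.19935) = 0.44747.
True dip = arctan(0.44747) = 24.1°, dipping toward N (azimuth ≈ 356°).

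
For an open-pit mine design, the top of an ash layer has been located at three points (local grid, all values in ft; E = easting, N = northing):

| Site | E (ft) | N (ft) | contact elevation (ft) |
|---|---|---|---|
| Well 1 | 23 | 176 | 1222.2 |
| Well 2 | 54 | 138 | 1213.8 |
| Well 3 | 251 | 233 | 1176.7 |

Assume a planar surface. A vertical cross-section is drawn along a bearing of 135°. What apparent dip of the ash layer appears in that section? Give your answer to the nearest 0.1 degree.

10.4°

Two edge vectors: Well 1→Well 2 = (31, -38, -8.4), Well 1→Well 3 = (228, 57, -45.5).
Normal n = (Well 1→Well 2) × (Well 1→Well 3) = (2207.8, -504.7, 10431).
So ∂z/∂E = −n_x/n_z = −0.21166 and ∂z/∂N = −n_y/n_z = 0.04838.
Unit vector along 135° is (sin 135°, cos 135°) = (0.7071, -0.7071).
Slope in that direction = a·(0.7071) + b·(-0.7071) = −0.18388.
Apparent dip = arctan|0.18388| = 10.4° (true dip is 12.2°, so apparent ≤ true as expected).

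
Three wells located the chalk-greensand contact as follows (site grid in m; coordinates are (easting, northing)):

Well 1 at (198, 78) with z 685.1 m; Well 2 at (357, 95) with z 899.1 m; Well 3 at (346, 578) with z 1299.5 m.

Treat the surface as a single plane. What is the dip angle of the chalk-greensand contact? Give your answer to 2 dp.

56.65°

Two edge vectors: Well 1→Well 2 = (159, 17, 214), Well 1→Well 3 = (148, 500, 614.4).
Normal n = (Well 1→Well 2) × (Well 1→Well 3) = (-96555.2, -66017.6, 76984).
So ∂z/∂E = −n_x/n_z = 1.25422 and ∂z/∂N = −n_y/n_z = 0.85755.
Gradient magnitude |∇z| = √(a² + b²) = √(1.57308 + 0.73539) = 1.51936.
True dip = arctan(1.51936) = 56.65°, dipping toward SW (azimuth ≈ 236°).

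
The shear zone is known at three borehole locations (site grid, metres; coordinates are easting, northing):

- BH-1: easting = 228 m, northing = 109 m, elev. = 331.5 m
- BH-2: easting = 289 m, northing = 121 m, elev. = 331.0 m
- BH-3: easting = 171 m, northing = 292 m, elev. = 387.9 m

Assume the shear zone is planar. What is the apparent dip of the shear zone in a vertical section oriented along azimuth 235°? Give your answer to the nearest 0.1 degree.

6.4°

Let the plane be z = a·easting + b·northing + c.
BH-2−BH-1: 61a + 12b = −0.5;  BH-3−BH-1: −57a + 183b = 56.4.
Solving gives a = −0.06485, b = 0.28800.
Unit vector along 235° is (sin 235°, cos 235°) = (-0.8192, -0.5736).
Slope in that direction = a·(-0.8192) + b·(-0.5736) = −0.11206.
Apparent dip = arctan|0.11206| = 6.4° (true dip is 16.4°, so apparent ≤ true as expected).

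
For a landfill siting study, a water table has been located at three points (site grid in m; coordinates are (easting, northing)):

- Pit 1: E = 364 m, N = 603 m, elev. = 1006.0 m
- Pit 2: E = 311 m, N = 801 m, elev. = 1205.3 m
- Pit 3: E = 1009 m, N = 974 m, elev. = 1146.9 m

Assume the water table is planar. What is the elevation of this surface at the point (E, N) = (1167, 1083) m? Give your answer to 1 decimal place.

Two edge vectors: Pit 1→Pit 2 = (-53, 198, 199.3), Pit 1→Pit 3 = (645, 371, 140.9).
Normal n = (Pit 1→Pit 2) × (Pit 1→Pit 3) = (-46042.1, 136016.2, -147373).
So ∂z/∂E = −n_x/n_z = −0.312419 and ∂z/∂N = −n_y/n_z = 0.922938.
Intercept c from Pit 1: 1006 + 113.72 − 556.53 = 563.19.
At (1167, 1083): z = −364.6 + 999.5 + 563.19 = 1198.1 m.

1198.1 m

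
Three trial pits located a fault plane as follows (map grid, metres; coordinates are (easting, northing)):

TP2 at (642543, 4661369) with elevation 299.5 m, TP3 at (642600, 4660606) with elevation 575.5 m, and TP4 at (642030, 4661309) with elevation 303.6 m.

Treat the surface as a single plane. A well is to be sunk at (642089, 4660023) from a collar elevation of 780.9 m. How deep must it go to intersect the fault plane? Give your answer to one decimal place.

13.4 m

Two edge vectors: TP2→TP3 = (57, -763, 276), TP2→TP4 = (-513, -60, 4.1).
Normal n = (TP2→TP3) × (TP2→TP4) = (13431.7, -141821.7, -394839).
So ∂z/∂E = −n_x/n_z = 0.034018169 and ∂z/∂N = −n_y/n_z = −0.359188682.
Intercept c from TP2: 299.5 − 21858.14 + 1674310.99 = 1652752.35.
At (642089, 4660023): z_contact = 21842.69 − 1673827.52 + 1652752.35 = 767.52 m.
Depth below ground = 780.9 − 767.52 = 13.4 m.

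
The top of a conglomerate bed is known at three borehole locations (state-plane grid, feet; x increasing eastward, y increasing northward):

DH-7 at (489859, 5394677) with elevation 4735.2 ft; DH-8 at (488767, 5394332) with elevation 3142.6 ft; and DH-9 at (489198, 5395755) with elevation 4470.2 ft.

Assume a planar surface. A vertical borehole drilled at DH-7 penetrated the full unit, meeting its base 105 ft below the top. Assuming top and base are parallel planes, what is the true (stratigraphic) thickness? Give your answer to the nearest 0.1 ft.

61.1 ft

Two edge vectors: DH-7→DH-8 = (-1092, -345, -1592.6), DH-7→DH-9 = (-661, 1078, -265).
Normal n = (DH-7→DH-8) × (DH-7→DH-9) = (1808247.8, 763328.6, -1405221).
So ∂z/∂x = −n_x/n_z = 1.28681 and ∂z/∂y = −n_y/n_z = 0.54321.
|∇z| = √(a²+b²) = 1.39676, so dip δ = arctan(1.39676) = 54.40°.
True thickness = vertical thickness × cos δ = 105 × cos 54.40° = 61.1 ft.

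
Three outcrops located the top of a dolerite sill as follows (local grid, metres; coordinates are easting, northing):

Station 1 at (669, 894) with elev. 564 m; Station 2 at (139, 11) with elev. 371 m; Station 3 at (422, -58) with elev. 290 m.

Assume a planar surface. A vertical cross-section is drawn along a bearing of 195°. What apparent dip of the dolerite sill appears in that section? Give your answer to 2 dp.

15.45°

Let the plane be z = a·easting + b·northing + c.
Station 2−Station 1: −530a − 883b = −193;  Station 3−Station 1: −247a − 952b = −274.
Solving gives a = −0.20319, b = 0.34053.
Unit vector along 195° is (sin 195°, cos 195°) = (-0.2588, -0.9659).
Slope in that direction = a·(-0.2588) + b·(-0.9659) = −0.27634.
Apparent dip = arctan|0.27634| = 15.45° (true dip is 21.6°, so apparent ≤ true as expected).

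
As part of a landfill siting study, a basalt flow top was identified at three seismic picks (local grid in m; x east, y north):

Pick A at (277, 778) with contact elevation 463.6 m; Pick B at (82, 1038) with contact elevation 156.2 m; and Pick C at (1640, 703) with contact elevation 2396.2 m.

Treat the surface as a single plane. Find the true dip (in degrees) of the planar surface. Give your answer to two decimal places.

54.78°

Let the plane be z = a·x + b·y + c.
Pick B−Pick A: −195a + 260b = −307.4;  Pick C−Pick A: 1363a − 75b = 1932.6.
Solving gives a = 1.41108, b = −0.12400.
Gradient magnitude |∇z| = √(a² + b²) = √(1.99114 + 0.01538) = 1.41652.
True dip = arctan(1.41652) = 54.78°, dipping toward W (azimuth ≈ 275°).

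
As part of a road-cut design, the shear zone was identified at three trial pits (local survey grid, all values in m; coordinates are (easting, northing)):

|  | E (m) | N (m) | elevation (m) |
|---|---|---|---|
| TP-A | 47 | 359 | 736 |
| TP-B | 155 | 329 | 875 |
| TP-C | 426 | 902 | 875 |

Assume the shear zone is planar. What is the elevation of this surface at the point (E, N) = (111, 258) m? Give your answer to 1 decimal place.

863.1 m

Two edge vectors: TP-A→TP-B = (108, -30, 139), TP-A→TP-C = (379, 543, 139).
Normal n = (TP-A→TP-B) × (TP-A→TP-C) = (-79647, 37669, 70014).
So ∂z/∂E = −n_x/n_z = 1.13759 and ∂z/∂N = −n_y/n_z = −0.53802.
Intercept c from TP-A: 736 − 53.47 + 193.15 = 875.68.
At (111, 258): z = 126.3 − 138.8 + 875.68 = 863.1 m.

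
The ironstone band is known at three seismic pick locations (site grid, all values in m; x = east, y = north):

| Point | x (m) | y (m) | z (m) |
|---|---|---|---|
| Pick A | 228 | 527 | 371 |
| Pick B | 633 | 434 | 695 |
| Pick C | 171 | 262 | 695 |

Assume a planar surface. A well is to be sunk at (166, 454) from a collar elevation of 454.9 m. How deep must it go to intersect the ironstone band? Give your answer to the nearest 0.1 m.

17.6 m

Two edge vectors: Pick A→Pick B = (405, -93, 324), Pick A→Pick C = (-57, -265, 324).
Normal n = (Pick A→Pick B) × (Pick A→Pick C) = (55728, -149688, -112626).
So ∂z/∂x = −n_x/n_z = 0.49481 and ∂z/∂y = −n_y/n_z = −1.32907.
Intercept c from Pick A: 371 − 112.82 + 700.42 = 958.60.
At (166, 454): z_contact = 82.14 − 603.40 + 958.60 = 437.34 m.
Depth below ground = 454.9 − 437.34 = 17.6 m.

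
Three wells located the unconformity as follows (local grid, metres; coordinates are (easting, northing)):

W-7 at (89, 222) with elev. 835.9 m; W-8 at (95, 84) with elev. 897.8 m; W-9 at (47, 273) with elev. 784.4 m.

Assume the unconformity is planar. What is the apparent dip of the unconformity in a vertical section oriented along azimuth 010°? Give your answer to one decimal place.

Let the plane be z = a·E + b·N + c.
W-8−W-7: 6a − 138b = 61.9;  W-9−W-7: −42a + 51b = −51.5.
Solving gives a = 0.71951, b = −0.41727.
Unit vector along 010° is (sin 10°, cos 10°) = (0.1736, 0.9848).
Slope in that direction = a·(0.1736) + b·(0.9848) = −0.28599.
Apparent dip = arctan|0.28599| = 16.0° (true dip is 39.8°, so apparent ≤ true as expected).

16.0°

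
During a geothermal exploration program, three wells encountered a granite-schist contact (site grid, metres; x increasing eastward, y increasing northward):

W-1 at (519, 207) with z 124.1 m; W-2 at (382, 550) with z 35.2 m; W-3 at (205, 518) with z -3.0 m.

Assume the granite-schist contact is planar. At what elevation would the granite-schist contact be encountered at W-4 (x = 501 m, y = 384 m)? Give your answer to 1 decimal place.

Let the plane be z = a·x + b·y + c.
W-2−W-1: −137a + 343b = −88.9;  W-3−W-1: −314a + 311b = −127.1.
Solving gives a = 0.24499, b = −0.16133.
Then c = 124.1 − a·519 − b·207 = 30.35.
At (501, 384): z = 122.7 − 62.0 + 30.35 = 91.1 m.

91.1 m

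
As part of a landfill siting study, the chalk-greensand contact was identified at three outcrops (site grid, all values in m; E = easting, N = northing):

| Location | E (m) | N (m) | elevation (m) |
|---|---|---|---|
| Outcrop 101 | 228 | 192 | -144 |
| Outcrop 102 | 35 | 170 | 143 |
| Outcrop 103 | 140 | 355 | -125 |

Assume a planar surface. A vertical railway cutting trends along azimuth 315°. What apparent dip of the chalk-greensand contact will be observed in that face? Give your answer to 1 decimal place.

28.5°

Let the plane be z = a·E + b·N + c.
Outcrop 102−Outcrop 101: −193a − 22b = 287;  Outcrop 103−Outcrop 101: −88a + 163b = 19.
Solving gives a = −1.41336, b = −0.64647.
Unit vector along 315° is (sin 315°, cos 315°) = (-0.7071, 0.7071).
Slope in that direction = a·(-0.7071) + b·(0.7071) = 0.54227.
Apparent dip = arctan|0.54227| = 28.5° (true dip is 57.2°, so apparent ≤ true as expected).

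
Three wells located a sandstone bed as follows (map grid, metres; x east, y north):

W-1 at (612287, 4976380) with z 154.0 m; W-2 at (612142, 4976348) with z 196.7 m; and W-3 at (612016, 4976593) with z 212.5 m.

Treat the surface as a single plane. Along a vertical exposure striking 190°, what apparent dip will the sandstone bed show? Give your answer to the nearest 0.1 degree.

7.1°

Let the plane be z = a·x + b·y + c.
W-2−W-1: −145a − 32b = 42.7;  W-3−W-1: −271a + 213b = 58.5.
Solving gives a = −0.27725, b = −0.07809.
Unit vector along 190° is (sin 190°, cos 190°) = (-0.1736, -0.9848).
Slope in that direction = a·(-0.1736) + b·(-0.9848) = 0.12505.
Apparent dip = arctan|0.12505| = 7.1° (true dip is 16.1°, so apparent ≤ true as expected).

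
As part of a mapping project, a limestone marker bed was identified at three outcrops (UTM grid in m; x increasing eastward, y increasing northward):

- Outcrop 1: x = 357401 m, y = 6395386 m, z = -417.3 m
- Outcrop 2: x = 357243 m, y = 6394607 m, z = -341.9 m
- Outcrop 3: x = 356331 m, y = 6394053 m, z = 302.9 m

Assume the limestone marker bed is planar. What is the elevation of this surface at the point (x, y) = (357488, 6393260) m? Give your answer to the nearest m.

Let the plane be z = a·x + b·y + c.
Outcrop 2−Outcrop 1: −158a − 779b = 75.4;  Outcrop 3−Outcrop 1: −1070a − 1333b = 720.2.
Solving gives a = −0.73930931, b = 0.05315901.
Then c = -417.3 − a·357401 − b·6395386 = −76159.82.
At (357488, 6393260): z = −264294.2 + 339859.4 − 76159.82 = -594.6 m.

-595 m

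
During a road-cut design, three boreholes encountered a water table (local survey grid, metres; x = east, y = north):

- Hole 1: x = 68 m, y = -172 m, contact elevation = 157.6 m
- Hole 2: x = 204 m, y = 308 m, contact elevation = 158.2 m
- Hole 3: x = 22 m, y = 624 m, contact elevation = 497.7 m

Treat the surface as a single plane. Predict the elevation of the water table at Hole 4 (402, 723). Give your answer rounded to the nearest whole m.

Let the plane be z = a·x + b·y + c.
Hole 2−Hole 1: 136a + 480b = 0.6;  Hole 3−Hole 1: −46a + 796b = 340.1.
Solving gives a = −1.24885, b = 0.35509.
Then c = 157.6 − a·68 − b·-172 = 303.60.
At (402, 723): z = −502.0 + 256.7 + 303.60 = 58.3 m.

58 m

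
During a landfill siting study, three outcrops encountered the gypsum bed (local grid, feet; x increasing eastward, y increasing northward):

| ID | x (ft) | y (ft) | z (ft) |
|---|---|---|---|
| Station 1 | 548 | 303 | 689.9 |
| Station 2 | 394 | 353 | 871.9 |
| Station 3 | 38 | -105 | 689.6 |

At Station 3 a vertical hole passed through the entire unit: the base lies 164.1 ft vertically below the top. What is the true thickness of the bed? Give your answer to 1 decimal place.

Two edge vectors: Station 1→Station 2 = (-154, 50, 182), Station 1→Station 3 = (-510, -408, -0.3).
Normal n = (Station 1→Station 2) × (Station 1→Station 3) = (74241, -92866.2, 88332).
So ∂z/∂x = −n_x/n_z = −0.84048 and ∂z/∂y = −n_y/n_z = 1.05133.
|∇z| = √(a²+b²) = 1.34599, so dip δ = arctan(1.34599) = 53.39°.
True thickness = vertical thickness × cos δ = 164.1 × cos 53.39° = 97.9 ft.

97.9 ft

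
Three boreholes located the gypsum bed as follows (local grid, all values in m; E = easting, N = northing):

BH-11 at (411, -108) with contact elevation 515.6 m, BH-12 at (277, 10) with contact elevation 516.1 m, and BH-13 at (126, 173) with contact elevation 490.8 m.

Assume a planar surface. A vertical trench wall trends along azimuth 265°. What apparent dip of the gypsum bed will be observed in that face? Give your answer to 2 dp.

Let the plane be z = a·E + b·N + c.
BH-12−BH-11: −134a + 118b = 0.5;  BH-13−BH-11: −285a + 281b = −24.8.
Solving gives a = −0.76215, b = −0.86126.
Unit vector along 265° is (sin 265°, cos 265°) = (-0.9962, -0.0872).
Slope in that direction = a·(-0.9962) + b·(-0.0872) = 0.83432.
Apparent dip = arctan|0.83432| = 39.84° (true dip is 49.0°, so apparent ≤ true as expected).

39.84°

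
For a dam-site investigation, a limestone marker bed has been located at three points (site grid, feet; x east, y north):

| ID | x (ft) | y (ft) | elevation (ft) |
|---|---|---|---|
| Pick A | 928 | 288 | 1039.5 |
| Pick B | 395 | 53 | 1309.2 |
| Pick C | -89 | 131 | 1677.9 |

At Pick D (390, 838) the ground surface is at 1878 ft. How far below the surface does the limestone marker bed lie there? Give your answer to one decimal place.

231.8 ft

Two edge vectors: Pick A→Pick B = (-533, -235, 269.7), Pick A→Pick C = (-1017, -157, 638.4).
Normal n = (Pick A→Pick B) × (Pick A→Pick C) = (-107681.1, 65982.3, -155314).
So ∂z/∂x = −n_x/n_z = −0.69331 and ∂z/∂y = −n_y/n_z = 0.42483.
Intercept c from Pick A: 1039.5 + 643.39 − 122.35 = 1560.54.
At (390, 838): z_contact = −270.39 + 356.01 + 1560.54 = 1646.16 ft.
Depth below ground = 1878 − 1646.16 = 231.8 ft.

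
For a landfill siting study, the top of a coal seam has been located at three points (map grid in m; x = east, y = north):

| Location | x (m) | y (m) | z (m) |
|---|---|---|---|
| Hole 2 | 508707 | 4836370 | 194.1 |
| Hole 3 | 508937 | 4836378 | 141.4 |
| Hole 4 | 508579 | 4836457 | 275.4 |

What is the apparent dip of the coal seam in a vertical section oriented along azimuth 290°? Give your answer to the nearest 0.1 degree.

Two edge vectors: Hole 2→Hole 3 = (230, 8, -52.7), Hole 2→Hole 4 = (-128, 87, 81.3).
Normal n = (Hole 2→Hole 3) × (Hole 2→Hole 4) = (5235.3, -11953.4, 21034).
So ∂z/∂x = −n_x/n_z = −0.24890 and ∂z/∂y = −n_y/n_z = 0.56829.
Unit vector along 290° is (sin 290°, cos 290°) = (-0.9397, 0.3420).
Slope in that direction = a·(-0.9397) + b·(0.3420) = 0.42825.
Apparent dip = arctan|0.42825| = 23.2° (true dip is 31.8°, so apparent ≤ true as expected).

23.2°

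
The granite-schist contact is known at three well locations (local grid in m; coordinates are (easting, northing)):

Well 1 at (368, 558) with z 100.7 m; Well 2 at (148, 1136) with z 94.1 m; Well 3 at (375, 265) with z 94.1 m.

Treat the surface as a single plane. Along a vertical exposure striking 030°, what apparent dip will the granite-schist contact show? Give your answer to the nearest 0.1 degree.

4.0°

Let the plane be z = a·E + b·N + c.
Well 2−Well 1: −220a + 578b = −6.6;  Well 3−Well 1: 7a − 293b = −6.6.
Solving gives a = 0.09515, b = 0.02480.
Unit vector along 030° is (sin 30°, cos 30°) = (0.5000, 0.8660).
Slope in that direction = a·(0.5000) + b·(0.8660) = 0.06905.
Apparent dip = arctan|0.06905| = 4.0° (true dip is 5.6°, so apparent ≤ true as expected).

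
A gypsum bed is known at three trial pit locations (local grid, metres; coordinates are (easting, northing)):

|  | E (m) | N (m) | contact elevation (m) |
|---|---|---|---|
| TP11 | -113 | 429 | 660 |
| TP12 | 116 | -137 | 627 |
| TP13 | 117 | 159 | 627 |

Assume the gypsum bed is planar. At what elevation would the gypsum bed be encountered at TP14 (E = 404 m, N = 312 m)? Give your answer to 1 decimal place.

586.1 m

Let the plane be z = a·E + b·N + c.
TP12−TP11: 229a − 566b = −33;  TP13−TP11: 230a − 270b = −33.
Solving gives a = −0.14291, b = 0.00048.
Then c = 660 − a·-113 − b·429 = 643.64.
At (404, 312): z = −57.7 + 0.2 + 643.64 = 586.1 m.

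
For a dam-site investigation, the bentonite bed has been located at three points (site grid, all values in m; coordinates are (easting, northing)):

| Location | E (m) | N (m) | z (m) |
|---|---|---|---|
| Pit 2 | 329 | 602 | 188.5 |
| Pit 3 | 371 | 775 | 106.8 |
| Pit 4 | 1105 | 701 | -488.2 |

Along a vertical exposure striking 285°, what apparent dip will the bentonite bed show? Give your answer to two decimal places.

Let the plane be z = a·E + b·N + c.
Pit 3−Pit 2: 42a + 173b = −81.7;  Pit 4−Pit 2: 776a + 99b = −676.7.
Solving gives a = −0.83773, b = −0.26887.
Unit vector along 285° is (sin 285°, cos 285°) = (-0.9659, 0.2588).
Slope in that direction = a·(-0.9659) + b·(0.2588) = 0.73960.
Apparent dip = arctan|0.73960| = 36.49° (true dip is 41.3°, so apparent ≤ true as expected).

36.49°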